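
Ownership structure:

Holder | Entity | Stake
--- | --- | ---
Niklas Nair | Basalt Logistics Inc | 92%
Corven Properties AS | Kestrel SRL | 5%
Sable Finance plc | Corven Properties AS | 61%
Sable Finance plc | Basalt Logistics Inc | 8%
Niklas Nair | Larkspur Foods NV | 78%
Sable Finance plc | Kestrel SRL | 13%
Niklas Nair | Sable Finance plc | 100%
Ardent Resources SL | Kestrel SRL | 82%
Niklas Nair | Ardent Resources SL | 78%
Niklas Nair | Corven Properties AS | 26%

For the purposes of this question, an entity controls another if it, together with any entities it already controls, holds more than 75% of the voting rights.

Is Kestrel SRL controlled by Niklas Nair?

Niklas holds 78% of Ardent, so Niklas controls Ardent.
Niklas holds 100% of Sable, so Niklas controls Sable.
Niklas and Sable together hold 26% + 61% = 87% of Corven, so Niklas controls Corven.
Sable and Ardent and Corven together hold 13% + 82% + 5% = 100% of Kestrel, so Niklas controls Kestrel.

Yes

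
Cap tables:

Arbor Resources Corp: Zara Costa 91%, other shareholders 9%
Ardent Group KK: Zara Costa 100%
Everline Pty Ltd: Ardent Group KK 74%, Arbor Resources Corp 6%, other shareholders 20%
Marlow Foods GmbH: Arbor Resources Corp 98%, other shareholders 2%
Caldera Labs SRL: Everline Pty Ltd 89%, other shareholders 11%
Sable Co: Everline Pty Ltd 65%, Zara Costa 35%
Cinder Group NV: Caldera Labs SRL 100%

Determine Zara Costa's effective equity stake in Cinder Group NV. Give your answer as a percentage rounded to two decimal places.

Zara reaches Cinder along 2 paths.
Via Ardent → Everline → Caldera: 100% × 74% × 89% × 100% = 65.86%.
Via Arbor → Everline → Caldera: 91% × 6% × 89% × 100% = 4.8594%.
Total: 65.86% + 4.8594% = 70.7194%.
Rounded: 70.72%.

70.72%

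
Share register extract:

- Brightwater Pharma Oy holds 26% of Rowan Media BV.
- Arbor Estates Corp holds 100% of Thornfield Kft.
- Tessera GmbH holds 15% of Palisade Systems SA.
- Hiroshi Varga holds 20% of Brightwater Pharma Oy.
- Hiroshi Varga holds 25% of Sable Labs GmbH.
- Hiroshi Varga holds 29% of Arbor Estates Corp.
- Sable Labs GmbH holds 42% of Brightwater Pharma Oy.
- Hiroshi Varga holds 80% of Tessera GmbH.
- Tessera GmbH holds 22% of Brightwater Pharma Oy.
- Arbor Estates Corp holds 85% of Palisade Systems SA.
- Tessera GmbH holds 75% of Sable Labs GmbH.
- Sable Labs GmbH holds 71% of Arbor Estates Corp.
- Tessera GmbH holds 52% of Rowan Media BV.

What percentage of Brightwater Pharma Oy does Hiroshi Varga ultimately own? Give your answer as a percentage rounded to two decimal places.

Hiroshi reaches Brightwater along 4 paths.
Via Tessera: 80% × 22% = 17.6%.
Direct stake: 20% = 20%.
Via Sable: 25% × 42% = 10.5%.
Via Tessera → Sable: 80% × 75% × 42% = 25.2%.
Total: 17.6% + 20% + 10.5% + 25.2% = 73.3%.
Rounded: 73.30%.

73.30%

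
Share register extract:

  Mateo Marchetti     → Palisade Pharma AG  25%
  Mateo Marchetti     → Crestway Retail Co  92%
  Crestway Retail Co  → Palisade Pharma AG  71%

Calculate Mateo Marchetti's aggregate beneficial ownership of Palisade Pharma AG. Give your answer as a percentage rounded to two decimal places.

90.32%

Mateo reaches Palisade along 2 paths.
Via Crestway: 92% × 71% = 65.32%.
Direct stake: 25% = 25%.
Total: 65.32% + 25% = 90.32%.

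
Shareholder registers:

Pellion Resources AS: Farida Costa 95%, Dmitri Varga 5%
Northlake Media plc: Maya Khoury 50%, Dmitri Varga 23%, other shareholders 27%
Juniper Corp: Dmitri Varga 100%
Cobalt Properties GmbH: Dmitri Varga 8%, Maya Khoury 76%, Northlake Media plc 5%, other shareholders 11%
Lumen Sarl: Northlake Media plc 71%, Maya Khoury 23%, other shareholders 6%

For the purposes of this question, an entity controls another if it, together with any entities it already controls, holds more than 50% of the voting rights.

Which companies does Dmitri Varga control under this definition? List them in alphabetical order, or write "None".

Juniper Corp

Dmitri holds 100% of Juniper, so Dmitri controls Juniper.
No other company's threshold is met.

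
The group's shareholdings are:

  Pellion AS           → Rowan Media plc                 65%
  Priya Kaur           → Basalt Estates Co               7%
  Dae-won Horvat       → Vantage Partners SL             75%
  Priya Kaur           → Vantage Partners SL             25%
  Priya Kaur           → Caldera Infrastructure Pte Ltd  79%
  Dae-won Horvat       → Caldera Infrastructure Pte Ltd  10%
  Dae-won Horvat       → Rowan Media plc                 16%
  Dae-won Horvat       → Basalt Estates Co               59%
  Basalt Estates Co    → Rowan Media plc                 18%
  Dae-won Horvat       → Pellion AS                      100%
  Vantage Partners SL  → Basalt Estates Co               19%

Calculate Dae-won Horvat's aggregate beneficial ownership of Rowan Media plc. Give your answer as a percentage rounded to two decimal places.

Dae-won reaches Rowan along 4 paths.
Via Pellion: 100% × 65% = 65%.
Direct stake: 16% = 16%.
Via Basalt: 59% × 18% = 10.62%.
Via Vantage → Basalt: 75% × 19% × 18% = 2.565%.
Total: 65% + 16% + 10.62% + 2.565% = 94.185%.
Rounded: 94.19%.

94.19%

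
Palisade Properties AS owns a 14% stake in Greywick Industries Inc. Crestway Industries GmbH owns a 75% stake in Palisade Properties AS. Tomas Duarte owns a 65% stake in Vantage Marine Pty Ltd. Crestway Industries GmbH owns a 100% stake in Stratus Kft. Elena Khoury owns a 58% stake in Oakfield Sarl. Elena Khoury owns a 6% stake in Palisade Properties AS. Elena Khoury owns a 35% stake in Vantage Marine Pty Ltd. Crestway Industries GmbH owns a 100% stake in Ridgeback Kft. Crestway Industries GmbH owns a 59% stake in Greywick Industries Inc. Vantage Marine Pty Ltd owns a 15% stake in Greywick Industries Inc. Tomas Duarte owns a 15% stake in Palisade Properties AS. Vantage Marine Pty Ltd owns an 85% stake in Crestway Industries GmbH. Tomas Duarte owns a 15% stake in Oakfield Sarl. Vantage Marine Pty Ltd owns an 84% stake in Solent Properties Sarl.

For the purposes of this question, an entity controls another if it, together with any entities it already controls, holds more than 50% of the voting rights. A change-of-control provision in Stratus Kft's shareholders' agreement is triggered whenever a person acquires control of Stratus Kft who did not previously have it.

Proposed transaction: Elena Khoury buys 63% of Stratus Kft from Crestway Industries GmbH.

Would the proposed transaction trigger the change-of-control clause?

Yes

The purchase adds only to Elena's holdings (Crestway's stake shrinks), so Elena is the only person who could newly come to control Stratus.
Elena holds 58% of Oakfield, so Elena controls Oakfield.
Neither Elena nor any entity Elena controls holds any voting interest in Stratus.
So before the transaction, Elena does not control Stratus.
After the purchase, Elena holds 63% of Stratus directly, and Crestway's stake falls to 37%.
Elena holds 63% of Stratus, so Elena controls Stratus.
Elena did not control Stratus before and does after, so the clause is triggered.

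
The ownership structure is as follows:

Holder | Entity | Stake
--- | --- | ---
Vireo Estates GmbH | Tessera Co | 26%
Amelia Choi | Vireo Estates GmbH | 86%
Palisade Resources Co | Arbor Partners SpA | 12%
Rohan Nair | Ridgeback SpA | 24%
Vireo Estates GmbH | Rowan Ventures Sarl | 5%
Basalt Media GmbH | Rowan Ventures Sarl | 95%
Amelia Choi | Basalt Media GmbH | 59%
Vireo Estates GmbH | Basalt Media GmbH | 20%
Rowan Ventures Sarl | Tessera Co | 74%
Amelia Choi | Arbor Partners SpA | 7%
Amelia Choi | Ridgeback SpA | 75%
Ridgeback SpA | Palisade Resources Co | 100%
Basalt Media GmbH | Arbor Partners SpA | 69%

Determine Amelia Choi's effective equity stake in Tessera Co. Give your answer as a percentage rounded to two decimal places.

Amelia reaches Tessera along 4 paths.
Via Vireo: 86% × 26% = 22.36%.
Via Vireo → Basalt → Rowan: 86% × 20% × 95% × 74% = 12.0916%.
Via Basalt → Rowan: 59% × 95% × 74% = 41.477%.
Via Vireo → Rowan: 86% × 5% × 74% = 3.182%.
Total: 22.36% + 12.0916% + 41.477% + 3.182% = 79.1106%.
Rounded: 79.11%.

79.11%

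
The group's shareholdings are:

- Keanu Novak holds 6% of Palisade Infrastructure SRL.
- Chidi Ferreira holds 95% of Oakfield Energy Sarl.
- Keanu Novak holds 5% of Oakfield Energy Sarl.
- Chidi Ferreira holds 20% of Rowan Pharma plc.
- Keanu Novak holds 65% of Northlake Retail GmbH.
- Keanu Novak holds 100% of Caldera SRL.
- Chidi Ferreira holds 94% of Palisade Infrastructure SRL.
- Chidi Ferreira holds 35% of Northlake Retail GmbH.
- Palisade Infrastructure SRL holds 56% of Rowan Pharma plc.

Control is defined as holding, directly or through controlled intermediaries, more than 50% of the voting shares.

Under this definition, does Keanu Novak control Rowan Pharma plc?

No

Keanu holds 65% of Northlake, so Keanu controls Northlake.
Keanu holds 100% of Caldera, so Keanu controls Caldera.
Neither Keanu nor any entity Keanu controls holds any voting interest in Rowan.
So Keanu does not control Rowan.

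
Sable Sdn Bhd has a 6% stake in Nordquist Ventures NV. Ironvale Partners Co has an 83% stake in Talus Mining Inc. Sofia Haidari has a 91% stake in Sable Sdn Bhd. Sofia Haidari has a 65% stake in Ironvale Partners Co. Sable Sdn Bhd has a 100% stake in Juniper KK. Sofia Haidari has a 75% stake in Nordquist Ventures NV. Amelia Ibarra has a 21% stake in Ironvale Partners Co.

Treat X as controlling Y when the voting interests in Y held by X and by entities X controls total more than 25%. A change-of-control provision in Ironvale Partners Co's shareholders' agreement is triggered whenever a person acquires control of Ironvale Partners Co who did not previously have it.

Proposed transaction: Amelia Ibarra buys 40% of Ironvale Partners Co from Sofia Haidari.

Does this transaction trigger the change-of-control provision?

Yes

The purchase adds only to Amelia's holdings (Sofia's stake shrinks), so Amelia is the only person who could newly come to control Ironvale.
Amelia's largest direct stake is 21% in Ironvale, which does not meet the threshold, so Amelia controls no company.
In Ironvale, Amelia's side holds only 21%, not > 25%.
So before the transaction, Amelia does not control Ironvale.
After the purchase, Amelia's direct stake in Ironvale rises to 21% + 40% = 61%, and Sofia's stake falls to 25%.
Amelia holds 61% of Ironvale, so Amelia controls Ironvale.
Amelia did not control Ironvale before and does after, so the clause is triggered.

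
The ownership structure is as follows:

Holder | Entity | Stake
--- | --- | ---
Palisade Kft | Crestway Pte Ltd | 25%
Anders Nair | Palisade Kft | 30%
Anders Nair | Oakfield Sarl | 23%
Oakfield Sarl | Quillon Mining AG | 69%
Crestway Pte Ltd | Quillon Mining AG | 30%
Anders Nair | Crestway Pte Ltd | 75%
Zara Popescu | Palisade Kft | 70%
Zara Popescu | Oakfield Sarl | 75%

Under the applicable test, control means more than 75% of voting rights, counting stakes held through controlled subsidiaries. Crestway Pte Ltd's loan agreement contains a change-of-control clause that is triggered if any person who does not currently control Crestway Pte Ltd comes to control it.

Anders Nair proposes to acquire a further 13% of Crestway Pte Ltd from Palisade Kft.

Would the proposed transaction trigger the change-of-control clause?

The purchase adds only to Anders's holdings (Palisade's stake shrinks), so Anders is the only person who could newly come to control Crestway.
Anders's largest direct stake is 75% in Crestway, which does not meet the threshold, so Anders controls no company.
In Crestway, Anders's side holds only 75%, not > 75%.
So before the transaction, Anders does not control Crestway.
After the purchase, Anders's direct stake in Crestway rises to 75% + 13% = 88%, and Palisade's stake falls to 12%.
Anders holds 88% of Crestway, so Anders controls Crestway.
Anders did not control Crestway before and does after, so the clause is triggered.

Yes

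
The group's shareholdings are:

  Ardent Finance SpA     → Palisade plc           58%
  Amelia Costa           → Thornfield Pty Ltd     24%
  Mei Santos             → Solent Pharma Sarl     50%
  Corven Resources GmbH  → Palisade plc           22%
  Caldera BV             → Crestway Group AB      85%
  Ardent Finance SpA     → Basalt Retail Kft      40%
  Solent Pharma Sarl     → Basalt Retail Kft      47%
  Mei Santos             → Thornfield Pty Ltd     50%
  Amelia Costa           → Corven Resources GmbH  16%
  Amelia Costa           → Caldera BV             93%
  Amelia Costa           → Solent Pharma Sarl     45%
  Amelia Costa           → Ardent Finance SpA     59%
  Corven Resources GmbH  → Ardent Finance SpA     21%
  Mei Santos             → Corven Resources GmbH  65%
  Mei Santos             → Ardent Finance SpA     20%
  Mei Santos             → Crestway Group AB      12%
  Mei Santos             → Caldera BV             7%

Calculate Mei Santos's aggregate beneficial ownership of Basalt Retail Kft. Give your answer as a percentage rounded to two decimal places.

Mei reaches Basalt along 3 paths.
Via Solent: 50% × 47% = 23.5%.
Via Corven → Ardent: 65% × 21% × 40% = 5.46%.
Via Ardent: 20% × 40% = 8%.
Total: 23.5% + 5.46% + 8% = 36.96%.

36.96%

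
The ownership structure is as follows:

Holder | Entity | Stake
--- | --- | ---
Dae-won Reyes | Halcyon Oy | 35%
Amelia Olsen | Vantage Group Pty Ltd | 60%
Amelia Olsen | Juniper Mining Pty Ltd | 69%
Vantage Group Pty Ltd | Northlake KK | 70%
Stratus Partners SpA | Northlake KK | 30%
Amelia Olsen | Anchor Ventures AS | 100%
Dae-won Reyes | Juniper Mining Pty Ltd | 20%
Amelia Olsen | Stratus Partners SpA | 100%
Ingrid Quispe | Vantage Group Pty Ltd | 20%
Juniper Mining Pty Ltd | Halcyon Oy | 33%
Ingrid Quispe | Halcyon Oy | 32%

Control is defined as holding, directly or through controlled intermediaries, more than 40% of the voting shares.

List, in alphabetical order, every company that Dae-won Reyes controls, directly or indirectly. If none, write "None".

None

Dae-won's largest direct stake is 35% in Halcyon, which does not meet the threshold.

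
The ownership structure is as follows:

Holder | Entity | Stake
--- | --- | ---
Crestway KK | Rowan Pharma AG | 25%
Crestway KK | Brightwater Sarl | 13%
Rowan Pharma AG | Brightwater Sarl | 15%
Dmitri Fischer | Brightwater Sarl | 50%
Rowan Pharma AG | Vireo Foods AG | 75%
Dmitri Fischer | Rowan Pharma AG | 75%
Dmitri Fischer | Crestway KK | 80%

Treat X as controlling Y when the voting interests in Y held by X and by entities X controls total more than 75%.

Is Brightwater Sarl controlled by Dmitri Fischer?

Dmitri holds 80% of Crestway, so Dmitri controls Crestway.
Dmitri and Crestway together hold 75% + 25% = 100% of Rowan, so Dmitri controls Rowan.
Rowan and Dmitri and Crestway together hold 15% + 50% + 13% = 78% of Brightwater, so Dmitri controls Brightwater.

Yes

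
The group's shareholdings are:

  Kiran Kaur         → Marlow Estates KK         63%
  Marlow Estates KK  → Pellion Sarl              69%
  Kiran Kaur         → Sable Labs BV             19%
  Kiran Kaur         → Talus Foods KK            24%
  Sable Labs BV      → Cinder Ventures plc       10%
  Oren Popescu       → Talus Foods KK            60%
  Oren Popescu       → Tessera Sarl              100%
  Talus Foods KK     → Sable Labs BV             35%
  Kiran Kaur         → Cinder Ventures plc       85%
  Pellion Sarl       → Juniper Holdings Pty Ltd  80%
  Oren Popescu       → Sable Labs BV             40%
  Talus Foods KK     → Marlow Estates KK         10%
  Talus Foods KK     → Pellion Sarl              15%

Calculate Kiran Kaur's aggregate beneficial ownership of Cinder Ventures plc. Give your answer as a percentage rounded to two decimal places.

87.74%

Kiran reaches Cinder along 3 paths.
Direct stake: 85% = 85%.
Via Talus → Sable: 24% × 35% × 10% = 0.84%.
Via Sable: 19% × 10% = 1.9%.
Total: 85% + 0.84% + 1.9% = 87.74%.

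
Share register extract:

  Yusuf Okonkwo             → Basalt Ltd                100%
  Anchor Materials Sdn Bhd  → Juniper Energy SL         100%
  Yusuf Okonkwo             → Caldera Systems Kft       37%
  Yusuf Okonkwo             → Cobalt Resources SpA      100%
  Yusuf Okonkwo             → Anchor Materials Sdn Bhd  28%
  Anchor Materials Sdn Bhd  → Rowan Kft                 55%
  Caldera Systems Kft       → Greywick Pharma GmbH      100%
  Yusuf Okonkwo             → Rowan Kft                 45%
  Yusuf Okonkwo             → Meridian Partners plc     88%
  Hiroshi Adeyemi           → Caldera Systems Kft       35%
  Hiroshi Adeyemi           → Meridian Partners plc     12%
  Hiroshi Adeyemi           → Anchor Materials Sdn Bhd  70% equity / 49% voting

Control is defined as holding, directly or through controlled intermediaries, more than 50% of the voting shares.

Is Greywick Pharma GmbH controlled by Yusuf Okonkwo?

No

Yusuf holds 88% of Meridian, so Yusuf controls Meridian.
Yusuf holds 100% of Basalt, so Yusuf controls Basalt.
Yusuf holds 100% of Cobalt, so Yusuf controls Cobalt.
Neither Yusuf nor any entity Yusuf controls holds any voting interest in Greywick.
So Yusuf does not control Greywick.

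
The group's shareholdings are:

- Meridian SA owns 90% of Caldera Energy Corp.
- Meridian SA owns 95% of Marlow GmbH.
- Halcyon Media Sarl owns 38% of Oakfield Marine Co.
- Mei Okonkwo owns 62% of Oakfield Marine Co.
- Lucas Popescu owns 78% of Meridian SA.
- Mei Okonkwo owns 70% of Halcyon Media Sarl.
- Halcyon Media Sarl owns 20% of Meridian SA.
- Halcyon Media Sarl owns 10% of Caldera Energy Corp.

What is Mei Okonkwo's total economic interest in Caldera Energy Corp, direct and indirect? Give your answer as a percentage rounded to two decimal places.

19.60%

Mei reaches Caldera along 2 paths.
Via Halcyon: 70% × 10% = 7%.
Via Halcyon → Meridian: 70% × 20% × 90% = 12.6%.
Total: 7% + 12.6% = 19.6%.
Rounded: 19.60%.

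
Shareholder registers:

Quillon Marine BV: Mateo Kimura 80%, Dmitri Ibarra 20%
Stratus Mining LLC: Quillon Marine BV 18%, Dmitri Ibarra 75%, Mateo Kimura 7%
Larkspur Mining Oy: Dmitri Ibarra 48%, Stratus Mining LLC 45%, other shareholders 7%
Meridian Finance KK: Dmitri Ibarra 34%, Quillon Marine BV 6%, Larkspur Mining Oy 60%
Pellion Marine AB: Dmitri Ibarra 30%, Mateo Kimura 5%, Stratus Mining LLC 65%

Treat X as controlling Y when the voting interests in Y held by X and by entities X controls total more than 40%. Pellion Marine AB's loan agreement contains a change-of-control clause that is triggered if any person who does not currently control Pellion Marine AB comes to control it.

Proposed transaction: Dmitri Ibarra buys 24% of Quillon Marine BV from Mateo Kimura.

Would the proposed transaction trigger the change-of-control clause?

The purchase adds only to Dmitri's holdings (Mateo's stake shrinks), so Dmitri is the only person who could newly come to control Pellion.
Dmitri holds 75% of Stratus, so Dmitri controls Stratus.
Dmitri and Stratus together hold 30% + 65% = 95% of Pellion, so Dmitri controls Pellion.
So Dmitri already controls Pellion before the transaction.
After the purchase, Dmitri's direct stake in Quillon rises to 20% + 24% = 44%, and Mateo's stake falls to 56%.
Dmitri controlled Pellion already, so this is not a new person acquiring control; every other person's position is unchanged or reduced.
No new person acquires control, so the clause is not triggered.

No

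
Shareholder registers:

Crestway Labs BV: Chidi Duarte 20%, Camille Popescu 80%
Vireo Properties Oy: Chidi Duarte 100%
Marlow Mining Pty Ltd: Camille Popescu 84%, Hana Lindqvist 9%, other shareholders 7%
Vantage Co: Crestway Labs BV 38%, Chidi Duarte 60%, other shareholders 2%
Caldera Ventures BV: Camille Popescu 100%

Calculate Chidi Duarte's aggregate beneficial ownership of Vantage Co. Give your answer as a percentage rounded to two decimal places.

Chidi reaches Vantage along 2 paths.
Via Crestway: 20% × 38% = 7.6%.
Direct stake: 60% = 60%.
Total: 7.6% + 60% = 67.6%.
Rounded: 67.60%.

67.60%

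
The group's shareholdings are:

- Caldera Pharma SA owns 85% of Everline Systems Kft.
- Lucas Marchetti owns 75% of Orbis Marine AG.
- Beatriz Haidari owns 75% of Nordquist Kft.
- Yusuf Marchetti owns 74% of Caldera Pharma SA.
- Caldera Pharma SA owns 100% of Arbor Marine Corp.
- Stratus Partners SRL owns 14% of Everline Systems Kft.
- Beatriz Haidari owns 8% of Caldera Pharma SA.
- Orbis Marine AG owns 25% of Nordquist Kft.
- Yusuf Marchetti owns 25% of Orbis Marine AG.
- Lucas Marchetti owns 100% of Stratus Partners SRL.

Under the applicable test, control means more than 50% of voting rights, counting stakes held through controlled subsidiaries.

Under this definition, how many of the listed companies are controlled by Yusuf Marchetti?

Yusuf holds 74% of Caldera, so Yusuf controls Caldera.
Caldera holds 85% of Everline, so Yusuf controls Everline.
Caldera holds 100% of Arbor, so Yusuf controls Arbor.
No other company's threshold is met.
Yusuf controls 3 companies.

3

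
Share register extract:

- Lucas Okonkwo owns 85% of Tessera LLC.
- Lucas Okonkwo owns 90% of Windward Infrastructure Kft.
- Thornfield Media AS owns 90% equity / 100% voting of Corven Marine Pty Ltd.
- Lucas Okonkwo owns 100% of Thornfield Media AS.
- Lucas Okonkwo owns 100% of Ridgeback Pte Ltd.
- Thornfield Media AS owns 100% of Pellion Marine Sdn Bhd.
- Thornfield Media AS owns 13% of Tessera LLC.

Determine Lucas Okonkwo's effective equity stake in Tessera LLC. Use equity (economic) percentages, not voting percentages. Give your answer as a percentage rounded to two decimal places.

98.00%

Lucas reaches Tessera along 2 paths.
Direct stake: 85% = 85%.
Via Thornfield: 100% × 13% = 13%.
Total: 85% + 13% = 98%.
Rounded: 98.00%.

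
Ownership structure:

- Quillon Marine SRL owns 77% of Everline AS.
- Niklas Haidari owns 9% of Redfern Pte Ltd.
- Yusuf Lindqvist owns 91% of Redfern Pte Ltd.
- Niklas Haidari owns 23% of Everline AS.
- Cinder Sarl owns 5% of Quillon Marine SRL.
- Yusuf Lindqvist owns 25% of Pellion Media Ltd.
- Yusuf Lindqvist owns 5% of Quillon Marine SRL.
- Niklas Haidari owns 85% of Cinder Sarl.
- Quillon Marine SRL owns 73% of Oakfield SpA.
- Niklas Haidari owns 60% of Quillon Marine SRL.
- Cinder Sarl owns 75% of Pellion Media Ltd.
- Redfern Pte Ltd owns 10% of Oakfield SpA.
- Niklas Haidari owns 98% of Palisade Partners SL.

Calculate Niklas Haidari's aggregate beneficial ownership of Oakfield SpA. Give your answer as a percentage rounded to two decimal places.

Niklas reaches Oakfield along 3 paths.
Via Redfern: 9% × 10% = 0.9%.
Via Quillon: 60% × 73% = 43.8%.
Via Cinder → Quillon: 85% × 5% × 73% = 3.1025%.
Total: 0.9% + 43.8% + 3.1025% = 47.8025%.
Rounded: 47.80%.

47.80%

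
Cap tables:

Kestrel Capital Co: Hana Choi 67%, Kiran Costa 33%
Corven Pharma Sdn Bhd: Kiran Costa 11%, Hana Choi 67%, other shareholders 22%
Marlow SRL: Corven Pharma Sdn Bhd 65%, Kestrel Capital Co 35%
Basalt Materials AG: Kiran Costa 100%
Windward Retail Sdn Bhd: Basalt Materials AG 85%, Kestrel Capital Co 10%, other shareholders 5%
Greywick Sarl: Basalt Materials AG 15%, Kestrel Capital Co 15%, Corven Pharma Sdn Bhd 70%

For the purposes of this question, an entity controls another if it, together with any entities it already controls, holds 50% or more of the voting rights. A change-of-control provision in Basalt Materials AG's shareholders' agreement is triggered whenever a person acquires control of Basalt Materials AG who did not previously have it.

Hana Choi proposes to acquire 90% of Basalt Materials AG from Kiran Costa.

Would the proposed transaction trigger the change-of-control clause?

Yes

The purchase adds only to Hana's holdings (Kiran's stake shrinks), so Hana is the only person who could newly come to control Basalt.
Hana holds 67% of Kestrel, so Hana controls Kestrel.
Hana holds 67% of Corven, so Hana controls Corven.
Corven and Kestrel together hold 65% + 35% = 100% of Marlow, so Hana controls Marlow.
Kestrel and Corven together hold 15% + 70% = 85% of Greywick, so Hana controls Greywick.
Neither Hana nor any entity Hana controls holds any voting interest in Basalt.
So before the transaction, Hana does not control Basalt.
After the purchase, Hana holds 90% of Basalt directly, and Kiran's stake falls to 10%.
Hana holds 90% of Basalt, so Hana controls Basalt.
Hana did not control Basalt before and does after, so the clause is triggered.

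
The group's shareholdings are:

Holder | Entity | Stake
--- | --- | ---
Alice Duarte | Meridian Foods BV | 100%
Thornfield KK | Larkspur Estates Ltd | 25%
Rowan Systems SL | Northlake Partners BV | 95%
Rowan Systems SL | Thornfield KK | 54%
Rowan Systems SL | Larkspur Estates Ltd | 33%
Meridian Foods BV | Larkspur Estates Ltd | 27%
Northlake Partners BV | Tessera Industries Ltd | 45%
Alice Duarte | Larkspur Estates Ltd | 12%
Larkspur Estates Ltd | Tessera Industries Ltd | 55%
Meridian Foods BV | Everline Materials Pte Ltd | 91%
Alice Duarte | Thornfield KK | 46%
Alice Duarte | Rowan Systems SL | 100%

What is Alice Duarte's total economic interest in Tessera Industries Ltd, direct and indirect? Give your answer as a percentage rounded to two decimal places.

Alice reaches Tessera along 6 paths.
Via Meridian → Larkspur: 100% × 27% × 55% = 14.85%.
Via Thornfield → Larkspur: 46% × 25% × 55% = 6.325%.
Via Rowan → Thornfield → Larkspur: 100% × 54% × 25% × 55% = 7.425%.
Via Rowan → Larkspur: 100% × 33% × 55% = 18.15%.
Via Larkspur: 12% × 55% = 6.6%.
Via Rowan → Northlake: 100% × 95% × 45% = 42.75%.
Total: 14.85% + 6.325% + 7.425% + 18.15% + 6.6% + 42.75% = 96.1%.
Rounded: 96.10%.

96.10%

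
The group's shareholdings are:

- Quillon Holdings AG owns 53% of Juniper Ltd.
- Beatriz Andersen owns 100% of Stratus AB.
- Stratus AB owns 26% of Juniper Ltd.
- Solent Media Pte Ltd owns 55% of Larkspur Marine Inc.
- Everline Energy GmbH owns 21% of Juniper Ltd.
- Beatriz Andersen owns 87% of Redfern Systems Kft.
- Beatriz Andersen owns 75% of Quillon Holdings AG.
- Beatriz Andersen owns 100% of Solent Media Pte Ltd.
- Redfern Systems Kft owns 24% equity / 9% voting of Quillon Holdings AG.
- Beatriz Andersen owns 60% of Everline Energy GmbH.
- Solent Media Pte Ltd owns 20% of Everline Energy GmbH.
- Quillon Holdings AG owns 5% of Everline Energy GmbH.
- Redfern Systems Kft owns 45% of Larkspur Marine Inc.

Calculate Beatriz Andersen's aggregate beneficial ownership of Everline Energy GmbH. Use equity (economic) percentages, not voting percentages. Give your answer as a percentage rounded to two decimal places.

84.79%

Beatriz reaches Everline along 4 paths.
Direct stake: 60% = 60%.
Via Solent: 100% × 20% = 20%.
Via Redfern → Quillon: 87% × 24% × 5% = 1.044%.
Via Quillon: 75% × 5% = 3.75%.
Total: 60% + 20% + 1.044% + 3.75% = 84.794%.
Rounded: 84.79%.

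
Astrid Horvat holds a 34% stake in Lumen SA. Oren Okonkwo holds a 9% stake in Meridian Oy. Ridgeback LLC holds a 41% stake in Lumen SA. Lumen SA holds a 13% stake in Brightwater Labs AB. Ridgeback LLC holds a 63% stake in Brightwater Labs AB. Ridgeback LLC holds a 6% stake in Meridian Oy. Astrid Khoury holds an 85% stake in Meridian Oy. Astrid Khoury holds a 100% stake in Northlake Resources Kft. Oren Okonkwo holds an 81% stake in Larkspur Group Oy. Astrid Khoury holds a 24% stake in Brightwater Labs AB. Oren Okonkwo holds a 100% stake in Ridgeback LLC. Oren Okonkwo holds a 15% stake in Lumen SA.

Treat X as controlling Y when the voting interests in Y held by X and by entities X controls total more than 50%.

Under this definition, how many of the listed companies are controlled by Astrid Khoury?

Astrid Khoury holds 85% of Meridian, so Astrid Khoury controls Meridian.
Astrid Khoury holds 100% of Northlake, so Astrid Khoury controls Northlake.
No other company's threshold is met.
Astrid Khoury controls 2 companies.

2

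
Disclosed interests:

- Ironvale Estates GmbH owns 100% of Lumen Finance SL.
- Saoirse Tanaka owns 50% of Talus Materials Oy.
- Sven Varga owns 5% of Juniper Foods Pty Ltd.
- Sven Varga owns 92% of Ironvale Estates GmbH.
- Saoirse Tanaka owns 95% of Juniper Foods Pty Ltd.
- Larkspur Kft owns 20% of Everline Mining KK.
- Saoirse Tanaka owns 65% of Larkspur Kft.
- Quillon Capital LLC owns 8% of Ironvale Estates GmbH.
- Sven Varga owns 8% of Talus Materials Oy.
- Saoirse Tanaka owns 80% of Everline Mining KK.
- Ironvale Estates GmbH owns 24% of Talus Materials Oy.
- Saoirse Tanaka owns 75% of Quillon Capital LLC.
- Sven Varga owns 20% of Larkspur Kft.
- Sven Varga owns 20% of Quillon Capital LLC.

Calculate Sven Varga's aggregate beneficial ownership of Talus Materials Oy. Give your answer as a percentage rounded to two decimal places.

30.46%

Sven reaches Talus along 3 paths.
Direct stake: 8% = 8%.
Via Quillon → Ironvale: 20% × 8% × 24% = 0.384%.
Via Ironvale: 92% × 24% = 22.08%.
Total: 8% + 0.384% + 22.08% = 30.464%.
Rounded: 30.46%.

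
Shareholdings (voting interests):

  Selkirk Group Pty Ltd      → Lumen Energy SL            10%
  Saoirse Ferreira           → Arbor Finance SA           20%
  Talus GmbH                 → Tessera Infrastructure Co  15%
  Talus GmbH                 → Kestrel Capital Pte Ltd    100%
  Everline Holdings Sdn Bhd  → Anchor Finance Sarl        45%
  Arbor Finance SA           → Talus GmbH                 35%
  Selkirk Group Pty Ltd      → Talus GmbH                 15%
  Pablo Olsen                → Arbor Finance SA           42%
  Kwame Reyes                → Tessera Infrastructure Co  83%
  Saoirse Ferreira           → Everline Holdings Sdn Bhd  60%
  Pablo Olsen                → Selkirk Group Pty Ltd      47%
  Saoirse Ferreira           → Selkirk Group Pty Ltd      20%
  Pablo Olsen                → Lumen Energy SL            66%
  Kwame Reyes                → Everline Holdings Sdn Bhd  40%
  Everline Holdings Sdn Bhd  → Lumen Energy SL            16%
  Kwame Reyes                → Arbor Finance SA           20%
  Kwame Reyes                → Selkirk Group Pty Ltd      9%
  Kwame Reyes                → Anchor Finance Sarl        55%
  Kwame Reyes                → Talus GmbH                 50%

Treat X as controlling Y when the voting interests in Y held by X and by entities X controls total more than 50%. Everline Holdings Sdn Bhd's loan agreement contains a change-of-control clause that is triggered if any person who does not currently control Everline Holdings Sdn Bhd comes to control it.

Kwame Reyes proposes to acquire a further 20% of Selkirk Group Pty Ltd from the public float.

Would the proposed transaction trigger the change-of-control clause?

No

The purchase changes only Kwame's holdings, so Kwame is the only person who could newly come to control Everline.
Kwame holds 55% of Anchor, so Kwame controls Anchor.
Kwame holds 83% of Tessera, so Kwame controls Tessera.
In Everline, Kwame's side holds only 40%, not > 50%.
So before the transaction, Kwame does not control Everline.
After the purchase, Kwame's direct stake in Selkirk rises to 9% + 20% = 29%.
Kwame's side now holds 29% of Selkirk, not > 50%, so Kwame still does not control Selkirk.
After the transaction, Kwame's side holds 40% of Everline, not > 50%, so Kwame still does not control Everline.
No new person acquires control, so the clause is not triggered.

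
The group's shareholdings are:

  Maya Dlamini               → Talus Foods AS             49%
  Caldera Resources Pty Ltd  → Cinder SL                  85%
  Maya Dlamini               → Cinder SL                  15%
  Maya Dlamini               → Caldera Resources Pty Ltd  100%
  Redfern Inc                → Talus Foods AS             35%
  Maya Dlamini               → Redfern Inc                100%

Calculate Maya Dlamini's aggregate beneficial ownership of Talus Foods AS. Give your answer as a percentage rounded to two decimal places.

Maya reaches Talus along 2 paths.
Via Redfern: 100% × 35% = 35%.
Direct stake: 49% = 49%.
Total: 35% + 49% = 84%.
Rounded: 84.00%.

84.00%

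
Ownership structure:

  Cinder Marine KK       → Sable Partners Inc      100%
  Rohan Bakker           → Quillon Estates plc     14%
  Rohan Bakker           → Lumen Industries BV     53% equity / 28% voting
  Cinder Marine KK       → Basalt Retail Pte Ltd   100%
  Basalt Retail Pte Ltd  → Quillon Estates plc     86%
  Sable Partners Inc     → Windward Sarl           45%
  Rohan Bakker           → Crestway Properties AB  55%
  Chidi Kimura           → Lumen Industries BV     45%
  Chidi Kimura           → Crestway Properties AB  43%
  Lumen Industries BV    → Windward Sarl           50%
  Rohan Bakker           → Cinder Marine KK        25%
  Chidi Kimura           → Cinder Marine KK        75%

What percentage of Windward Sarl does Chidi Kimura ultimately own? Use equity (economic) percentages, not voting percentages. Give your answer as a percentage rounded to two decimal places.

Chidi reaches Windward along 2 paths.
Via Cinder → Sable: 75% × 100% × 45% = 33.75%.
Via Lumen: 45% × 50% = 22.5%.
Total: 33.75% + 22.5% = 56.25%.

56.25%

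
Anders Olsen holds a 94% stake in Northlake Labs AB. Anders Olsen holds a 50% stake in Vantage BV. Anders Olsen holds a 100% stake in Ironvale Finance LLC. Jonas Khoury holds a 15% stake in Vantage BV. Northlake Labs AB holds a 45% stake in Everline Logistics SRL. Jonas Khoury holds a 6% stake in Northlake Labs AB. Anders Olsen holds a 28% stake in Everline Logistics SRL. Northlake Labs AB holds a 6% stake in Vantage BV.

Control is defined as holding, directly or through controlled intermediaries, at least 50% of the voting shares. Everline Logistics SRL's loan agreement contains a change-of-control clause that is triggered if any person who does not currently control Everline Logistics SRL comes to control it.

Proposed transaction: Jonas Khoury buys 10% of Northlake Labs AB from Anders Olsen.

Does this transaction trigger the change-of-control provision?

The purchase adds only to Jonas's holdings (Anders's stake shrinks), so Jonas is the only person who could newly come to control Everline.
Jonas's largest direct stake is 15% in Vantage, which does not meet the threshold, so Jonas controls no company.
Neither Jonas nor any entity Jonas controls holds any voting interest in Everline.
So before the transaction, Jonas does not control Everline.
After the purchase, Jonas's direct stake in Northlake rises to 6% + 10% = 16%, and Anders's stake falls to 84%.
Jonas's side now holds 16% of Northlake, not ≥ 50%, so Jonas still does not control Northlake.
After the transaction, neither Jonas nor any entity Jonas controls holds a voting interest in Everline, so Jonas still does not control it.
No new person acquires control, so the clause is not triggered.

No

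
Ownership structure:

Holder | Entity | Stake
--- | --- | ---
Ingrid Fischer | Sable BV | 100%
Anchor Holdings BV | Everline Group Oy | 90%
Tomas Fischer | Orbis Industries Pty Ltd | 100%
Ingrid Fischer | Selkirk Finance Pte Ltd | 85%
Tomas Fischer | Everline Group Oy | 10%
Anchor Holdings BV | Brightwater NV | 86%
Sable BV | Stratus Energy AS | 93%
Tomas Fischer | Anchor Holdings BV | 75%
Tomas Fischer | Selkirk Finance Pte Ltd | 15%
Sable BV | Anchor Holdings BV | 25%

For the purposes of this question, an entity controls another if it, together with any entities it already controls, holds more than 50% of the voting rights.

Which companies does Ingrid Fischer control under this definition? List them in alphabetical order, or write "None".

Sable BV, Selkirk Finance Pte Ltd, Stratus Energy AS

Ingrid holds 85% of Selkirk, so Ingrid controls Selkirk.
Ingrid holds 100% of Sable, so Ingrid controls Sable.
Sable holds 93% of Stratus, so Ingrid controls Stratus.
No other company's threshold is met.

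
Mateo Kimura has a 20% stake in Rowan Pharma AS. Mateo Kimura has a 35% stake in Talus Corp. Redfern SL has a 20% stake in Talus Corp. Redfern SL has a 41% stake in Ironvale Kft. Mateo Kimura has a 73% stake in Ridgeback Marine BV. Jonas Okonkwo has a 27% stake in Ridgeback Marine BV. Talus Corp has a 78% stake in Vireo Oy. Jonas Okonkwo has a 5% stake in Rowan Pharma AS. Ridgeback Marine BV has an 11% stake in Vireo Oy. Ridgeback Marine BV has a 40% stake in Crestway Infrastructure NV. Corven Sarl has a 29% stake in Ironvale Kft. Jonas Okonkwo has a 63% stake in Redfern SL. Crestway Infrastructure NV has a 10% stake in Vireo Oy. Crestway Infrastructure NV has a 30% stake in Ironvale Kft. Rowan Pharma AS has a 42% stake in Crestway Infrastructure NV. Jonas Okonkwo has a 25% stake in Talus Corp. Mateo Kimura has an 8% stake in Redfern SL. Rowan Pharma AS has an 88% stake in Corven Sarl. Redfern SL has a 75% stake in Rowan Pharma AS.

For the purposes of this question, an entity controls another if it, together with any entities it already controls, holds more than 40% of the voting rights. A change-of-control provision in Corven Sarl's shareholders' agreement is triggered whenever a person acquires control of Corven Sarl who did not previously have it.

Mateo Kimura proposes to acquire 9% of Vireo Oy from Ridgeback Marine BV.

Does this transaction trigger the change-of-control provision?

No

The purchase adds only to Mateo's holdings (Ridgeback's stake shrinks), so Mateo is the only person who could newly come to control Corven.
Mateo holds 73% of Ridgeback, so Mateo controls Ridgeback.
Neither Mateo nor any entity Mateo controls holds any voting interest in Corven.
So before the transaction, Mateo does not control Corven.
After the purchase, Mateo holds 9% of Vireo directly, and Ridgeback's stake falls to 2%.
Mateo's side now holds 2% + 9% = 11% of Vireo, not > 40%, so Mateo still does not control Vireo.
After the transaction, neither Mateo nor any entity Mateo controls holds a voting interest in Corven, so Mateo still does not control it.
No new person acquires control, so the clause is not triggered.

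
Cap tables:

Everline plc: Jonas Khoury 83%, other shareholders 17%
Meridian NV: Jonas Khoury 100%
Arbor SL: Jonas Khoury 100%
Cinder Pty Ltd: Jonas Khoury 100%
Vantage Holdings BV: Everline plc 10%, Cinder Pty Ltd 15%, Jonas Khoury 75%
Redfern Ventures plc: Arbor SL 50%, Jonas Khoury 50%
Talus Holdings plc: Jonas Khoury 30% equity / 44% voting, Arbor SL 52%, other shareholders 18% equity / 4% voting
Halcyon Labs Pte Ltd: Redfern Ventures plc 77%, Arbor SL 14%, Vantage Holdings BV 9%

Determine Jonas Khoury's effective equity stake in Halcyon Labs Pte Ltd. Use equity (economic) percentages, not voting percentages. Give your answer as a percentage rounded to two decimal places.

Jonas reaches Halcyon along 6 paths.
Via Arbor → Redfern: 100% × 50% × 77% = 38.5%.
Via Redfern: 50% × 77% = 38.5%.
Via Arbor: 100% × 14% = 14%.
Via Everline → Vantage: 83% × 10% × 9% = 0.747%.
Via Cinder → Vantage: 100% × 15% × 9% = 1.35%.
Via Vantage: 75% × 9% = 6.75%.
Total: 38.5% + 38.5% + 14% + 0.747% + 1.35% + 6.75% = 99.847%.
Rounded: 99.85%.

99.85%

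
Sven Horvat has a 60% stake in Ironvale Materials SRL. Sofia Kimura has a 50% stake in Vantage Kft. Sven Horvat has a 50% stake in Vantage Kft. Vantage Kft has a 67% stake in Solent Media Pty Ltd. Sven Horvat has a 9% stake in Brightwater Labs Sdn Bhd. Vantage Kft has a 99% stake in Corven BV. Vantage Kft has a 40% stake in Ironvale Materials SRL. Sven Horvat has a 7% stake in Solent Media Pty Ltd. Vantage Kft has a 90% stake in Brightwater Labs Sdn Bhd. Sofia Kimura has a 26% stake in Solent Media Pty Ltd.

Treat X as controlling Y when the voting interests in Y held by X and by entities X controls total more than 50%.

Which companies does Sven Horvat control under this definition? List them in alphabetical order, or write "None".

Ironvale Materials SRL

Sven holds 60% of Ironvale, so Sven controls Ironvale.
No other company's threshold is met.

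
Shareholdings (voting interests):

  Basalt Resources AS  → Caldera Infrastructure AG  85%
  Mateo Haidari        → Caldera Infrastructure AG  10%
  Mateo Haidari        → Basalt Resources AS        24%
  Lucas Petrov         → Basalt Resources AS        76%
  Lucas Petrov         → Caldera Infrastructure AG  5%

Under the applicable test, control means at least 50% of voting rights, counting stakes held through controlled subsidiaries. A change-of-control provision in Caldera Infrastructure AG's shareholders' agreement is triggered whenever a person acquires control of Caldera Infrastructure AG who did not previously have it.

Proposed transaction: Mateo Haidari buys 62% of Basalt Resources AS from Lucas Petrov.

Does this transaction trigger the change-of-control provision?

The purchase adds only to Mateo's holdings (Lucas's stake shrinks), so Mateo is the only person who could newly come to control Caldera.
Mateo's largest direct stake is 24% in Basalt, which does not meet the threshold, so Mateo controls no company.
In Caldera, Mateo's side holds only 10%, not ≥ 50%.
So before the transaction, Mateo does not control Caldera.
After the purchase, Mateo's direct stake in Basalt rises to 24% + 62% = 86%, and Lucas's stake falls to 14%.
Mateo holds 86% of Basalt, so Mateo controls Basalt.
Basalt and Mateo together hold 85% + 10% = 95% of Caldera, so Mateo controls Caldera.
Mateo did not control Caldera before and does after, so the clause is triggered.

Yes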